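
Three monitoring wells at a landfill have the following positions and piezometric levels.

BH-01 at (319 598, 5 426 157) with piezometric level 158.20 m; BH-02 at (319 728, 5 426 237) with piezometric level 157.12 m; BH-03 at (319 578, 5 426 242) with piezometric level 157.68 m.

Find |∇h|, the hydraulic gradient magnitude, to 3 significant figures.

0.00809

With h = a·x + b·y + c and BH-01 as origin, the differences give:
  130·a + 80·b = -1.08
  (-20)·a + 85·b = -0.52
Eliminate b (×85 and ×80, subtract): 12650·a = -50.200 → a = ∂h/∂x = -0.003968
Back-substitute: b = ∂h/∂y = -0.007051.
|∇h| = √(-0.003968² + -0.007051²) = 0.008091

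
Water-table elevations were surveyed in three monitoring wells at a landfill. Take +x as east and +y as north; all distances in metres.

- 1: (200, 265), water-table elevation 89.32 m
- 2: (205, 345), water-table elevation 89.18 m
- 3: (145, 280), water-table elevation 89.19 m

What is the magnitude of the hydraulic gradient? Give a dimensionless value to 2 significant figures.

0.0026

With h = a·x + b·y + c and 1 as origin, the differences give:
  5·a + 80·b = -0.14
  (-55)·a + 15·b = -0.13
Eliminate b (×15 and ×80, subtract): 4475·a = 8.300 → a = ∂h/∂x = +0.001855
Back-substitute: b = ∂h/∂y = -0.001866.
|∇h| = √(0.001855² + -0.001866²) = 0.002631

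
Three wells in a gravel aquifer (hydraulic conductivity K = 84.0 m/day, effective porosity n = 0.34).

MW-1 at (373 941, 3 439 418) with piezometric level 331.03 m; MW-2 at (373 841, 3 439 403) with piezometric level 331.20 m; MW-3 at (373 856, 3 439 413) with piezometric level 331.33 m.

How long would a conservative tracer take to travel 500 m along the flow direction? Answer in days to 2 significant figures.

Differences from MW-1: to MW-2 (Δx, Δy, Δh) = (-100, -15, +0.17); to MW-3 = (-85, -5, +0.30).
Solve a·Δx + b·Δy = Δh: det = (-100)·(-5) − (-85)·(-15) = -775.
∂h/∂x = [(+0.17)·(-5) − (+0.30)·(-15)] / -775 = -0.004710
∂h/∂y = [(-100)·(+0.30) − (-85)·(+0.17)] / -775 = +0.02006
|∇h| = √(-0.004710² + 0.02006²) = 0.02061
Seepage velocity v = K·i/n = 84.0 × 0.02061 / 0.34 = 5.092 m/day.
t = 500 / 5.092 = 98.19 days.

98 days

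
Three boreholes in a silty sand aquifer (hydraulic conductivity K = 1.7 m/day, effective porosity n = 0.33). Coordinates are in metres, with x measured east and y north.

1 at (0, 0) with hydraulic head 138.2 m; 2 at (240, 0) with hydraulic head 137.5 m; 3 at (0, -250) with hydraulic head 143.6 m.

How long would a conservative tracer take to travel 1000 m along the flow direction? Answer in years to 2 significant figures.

∂h/∂x = (137.5 − 138.2) / (240 − 0) = -0.002917
∂h/∂y = (143.6 − 138.2) / (-250 − 0) = -0.02160
|∇h| = √(-0.002917² + -0.02160²) = 0.0218
Seepage velocity v = K·i/n = 1.7 × 0.0218 / 0.33 = 0.1123 m/day.
t = 1000 / 0.1123 = 8905 days = 24.4 years.

24 years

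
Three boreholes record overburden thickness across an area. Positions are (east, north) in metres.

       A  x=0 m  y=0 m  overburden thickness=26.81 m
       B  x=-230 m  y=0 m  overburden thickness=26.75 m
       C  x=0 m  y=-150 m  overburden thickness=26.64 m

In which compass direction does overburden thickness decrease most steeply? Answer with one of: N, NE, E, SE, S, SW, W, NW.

∂d/∂x = (26.75 − 26.81) / (-230 − 0) = +0.0002609
∂d/∂y = (26.64 − 26.81) / (-150 − 0) = +0.001133
Steepest decrease is along −∇f = (-0.0002609 E, -0.001133 N) → south.

S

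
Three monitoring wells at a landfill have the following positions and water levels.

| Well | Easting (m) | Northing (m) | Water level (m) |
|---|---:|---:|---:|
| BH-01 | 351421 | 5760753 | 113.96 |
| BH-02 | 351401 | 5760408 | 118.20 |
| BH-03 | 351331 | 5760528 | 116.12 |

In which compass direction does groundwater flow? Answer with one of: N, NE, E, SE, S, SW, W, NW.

Differences from BH-01: to BH-02 (Δx, Δy, Δh) = (-20, -345, +4.24); to BH-03 = (-90, -225, +2.16).
Solve a·Δx + b·Δy = Δh: det = (-20)·(-225) − (-90)·(-345) = -26550.
∂h/∂x = [(+4.24)·(-225) − (+2.16)·(-345)] / -26550 = +0.007864
∂h/∂y = [(-20)·(+2.16) − (-90)·(+4.24)] / -26550 = -0.01275
Flow = −∇h = (-0.007864 east, +0.01275 north), which points northwest.

NW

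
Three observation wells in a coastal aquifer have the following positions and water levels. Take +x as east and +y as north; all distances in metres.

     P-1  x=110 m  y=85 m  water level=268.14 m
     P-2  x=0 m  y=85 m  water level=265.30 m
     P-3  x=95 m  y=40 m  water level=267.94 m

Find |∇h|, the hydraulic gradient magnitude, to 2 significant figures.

0.026

Differences from P-1: to P-2 (Δx, Δy, Δh) = (-110, 0, -2.84); to P-3 = (-15, -45, -0.20).
Determinant of the coordinate differences = (-110)·(-45) − (-15)·0 = 4950.
∂h/∂x = [(-2.84)·(-45) − (-0.20)·0] / 4950 = +0.02582
∂h/∂y = [(-110)·(-0.20) − (-15)·(-2.84)] / 4950 = -0.004162
|∇h| = √(0.02582² + -0.004162²) = 0.02615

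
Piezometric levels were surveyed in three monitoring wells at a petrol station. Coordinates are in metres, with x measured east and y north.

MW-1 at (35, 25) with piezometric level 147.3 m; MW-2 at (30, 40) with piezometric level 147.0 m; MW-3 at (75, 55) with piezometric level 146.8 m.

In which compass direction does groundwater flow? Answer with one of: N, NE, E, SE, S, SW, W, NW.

Differences from MW-1: to MW-2 (Δx, Δy, Δh) = (-5, 15, -0.3); to MW-3 = (40, 30, -0.5).
Determinant of the coordinate differences = (-5)·30 − 40·15 = -750.
∂h/∂x = [(-0.3)·30 − (-0.5)·15] / -750 = +0.002000
∂h/∂y = [(-5)·(-0.5) − 40·(-0.3)] / -750 = -0.01933
Flow = −∇h = (-0.002000 east, +0.01933 north), which points north.

N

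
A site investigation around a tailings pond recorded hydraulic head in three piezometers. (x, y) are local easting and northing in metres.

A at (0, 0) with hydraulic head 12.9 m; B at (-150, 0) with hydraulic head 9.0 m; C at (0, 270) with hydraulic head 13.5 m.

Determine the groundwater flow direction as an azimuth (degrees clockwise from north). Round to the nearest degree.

265°

∂h/∂x = (9.0 − 12.9) / (-150 − 0) = +0.02600
∂h/∂y = (13.5 − 12.9) / (270 − 0) = +0.002222
Flow direction (−∇h) has components (-0.02600 E, -0.002222 N).
Azimuth = atan2(E, N) = atan2(-0.02600, -0.002222) = 265.1° ≈ 265°.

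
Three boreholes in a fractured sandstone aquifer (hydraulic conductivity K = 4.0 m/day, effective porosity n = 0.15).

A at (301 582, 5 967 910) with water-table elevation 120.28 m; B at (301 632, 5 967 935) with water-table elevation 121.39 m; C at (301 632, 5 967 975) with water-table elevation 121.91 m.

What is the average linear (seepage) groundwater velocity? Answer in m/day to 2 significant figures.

Three-point gradient (reference A): Δ to B = (50, 25, +1.11), Δ to C = (50, 65, +1.63).
∂h/∂x = +0.01570, ∂h/∂y = +0.01300 (det = 2000).
|∇h| = √(0.01570² + 0.01300²) = 0.02038
Seepage velocity v = K·i/n = 4.0 × 0.02038 / 0.15 = 0.5435 m/day.

0.54 m/day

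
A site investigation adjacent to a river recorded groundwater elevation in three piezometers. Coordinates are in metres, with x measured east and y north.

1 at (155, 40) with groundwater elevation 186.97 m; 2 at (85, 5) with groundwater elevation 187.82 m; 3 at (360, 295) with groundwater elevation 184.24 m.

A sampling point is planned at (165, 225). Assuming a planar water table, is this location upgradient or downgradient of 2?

Taking 1 as reference: 2−1 = (-70, -35, +0.85); 3−1 = (205, 255, -2.73).
Solve a·Δx + b·Δy = Δh: det = (-70)·255 − 205·(-35) = -10675.
∂h/∂x = [(+0.85)·255 − (-2.73)·(-35)] / -10675 = -0.01135
∂h/∂y = [(-70)·(-2.73) − 205·(+0.85)] / -10675 = -0.001578
Head at (165, 225) = 186.97 + (-0.01135)·(10) + (-0.001578)·(185) = 186.56 m.
That is lower than the 187.82 m at 2, so the point is downgradient.

downgradient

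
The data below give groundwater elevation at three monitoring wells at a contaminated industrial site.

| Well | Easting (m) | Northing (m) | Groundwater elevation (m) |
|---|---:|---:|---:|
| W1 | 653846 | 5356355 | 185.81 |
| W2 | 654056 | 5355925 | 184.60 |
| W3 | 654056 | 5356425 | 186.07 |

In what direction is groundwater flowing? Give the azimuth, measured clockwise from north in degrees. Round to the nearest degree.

Taking W1 as reference: W2−W1 = (210, -430, -1.21); W3−W1 = (210, 70, +0.26).
Solve a·Δx + b·Δy = Δh: det = 210·70 − 210·(-430) = 105000.
∂h/∂x = [(-1.21)·70 − (+0.26)·(-430)] / 105000 = +0.0002581
∂h/∂y = [210·(+0.26) − 210·(-1.21)] / 105000 = +0.002940
Flow direction (−∇h) has components (-0.0002581 E, -0.002940 N).
Azimuth = atan2(E, N) = atan2(-0.0002581, -0.002940) = 185.0° ≈ 185°.

185°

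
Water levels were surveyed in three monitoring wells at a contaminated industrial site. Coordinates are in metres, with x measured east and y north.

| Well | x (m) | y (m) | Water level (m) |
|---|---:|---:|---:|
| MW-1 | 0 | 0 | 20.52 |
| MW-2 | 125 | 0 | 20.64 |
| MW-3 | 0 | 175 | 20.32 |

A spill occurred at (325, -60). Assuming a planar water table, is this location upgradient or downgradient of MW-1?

∂h/∂x = (20.64 − 20.52) / (125 − 0) = +0.0009600
∂h/∂y = (20.32 − 20.52) / (175 − 0) = -0.001143
Head at (325, -60) = 20.52 + (+0.0009600)·(325) + (-0.001143)·(-60) = 20.90 m.
That is higher than the 20.52 m at MW-1, so the point is upgradient.

upgradient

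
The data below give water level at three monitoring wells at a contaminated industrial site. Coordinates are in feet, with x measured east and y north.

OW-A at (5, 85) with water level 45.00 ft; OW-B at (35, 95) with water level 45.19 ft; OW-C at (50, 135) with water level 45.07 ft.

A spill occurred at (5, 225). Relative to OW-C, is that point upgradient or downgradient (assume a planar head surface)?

downgradient

Taking OW-A as reference: OW-B−OW-A = (30, 10, +0.19); OW-C−OW-A = (45, 50, +0.07).
Determinant of the coordinate differences = 30·50 − 45·10 = 1050.
∂h/∂x = [(+0.19)·50 − (+0.07)·10] / 1050 = +0.008381
∂h/∂y = [30·(+0.07) − 45·(+0.19)] / 1050 = -0.006143
Head at (5, 225) = 45.00 + (+0.008381)·(0) + (-0.006143)·(140) = 44.14 ft.
That is lower than the 45.07 ft at OW-C, so the point is downgradient.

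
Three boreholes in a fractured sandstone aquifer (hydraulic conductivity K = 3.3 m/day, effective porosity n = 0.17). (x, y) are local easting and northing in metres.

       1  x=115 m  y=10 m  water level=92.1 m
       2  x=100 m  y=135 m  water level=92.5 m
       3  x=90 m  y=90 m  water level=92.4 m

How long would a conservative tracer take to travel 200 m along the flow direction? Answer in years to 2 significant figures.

With h = a·x + b·y + c and 1 as origin, the differences give:
  (-15)·a + 125·b = +0.4
  (-25)·a + 80·b = +0.3
Eliminate b (×80 and ×125, subtract): 1925·a = -5.50 → a = ∂h/∂x = -0.002857
Back-substitute: b = ∂h/∂y = +0.002857.
|∇h| = √(-0.002857² + 0.002857²) = 0.00404
Seepage velocity v = K·i/n = 3.3 × 0.00404 / 0.17 = 0.07842 m/day.
t = 200 / 0.07842 = 2550 days = 6.98 years.

7.0 years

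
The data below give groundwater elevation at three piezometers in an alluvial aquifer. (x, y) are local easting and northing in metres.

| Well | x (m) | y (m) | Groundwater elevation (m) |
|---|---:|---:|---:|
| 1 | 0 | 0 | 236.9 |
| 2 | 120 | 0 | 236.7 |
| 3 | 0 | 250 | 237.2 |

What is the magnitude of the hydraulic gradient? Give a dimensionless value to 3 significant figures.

0.00205

∂h/∂x = (236.7 − 236.9) / (120 − 0) = -0.001667
∂h/∂y = (237.2 − 236.9) / (250 − 0) = +0.001200
|∇h| = √(-0.001667² + 0.001200²) = 0.002054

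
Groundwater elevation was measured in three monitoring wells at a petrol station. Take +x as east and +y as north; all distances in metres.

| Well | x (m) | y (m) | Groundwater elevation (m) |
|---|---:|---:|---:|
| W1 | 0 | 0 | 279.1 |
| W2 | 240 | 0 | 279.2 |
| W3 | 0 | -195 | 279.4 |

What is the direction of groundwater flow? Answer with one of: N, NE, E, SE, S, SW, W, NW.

∂h/∂x = (279.2 − 279.1) / (240 − 0) = +0.0004167
∂h/∂y = (279.4 − 279.1) / (-195 − 0) = -0.001538
Flow = −∇h = (-0.0004167 east, +0.001538 north), which points north.

N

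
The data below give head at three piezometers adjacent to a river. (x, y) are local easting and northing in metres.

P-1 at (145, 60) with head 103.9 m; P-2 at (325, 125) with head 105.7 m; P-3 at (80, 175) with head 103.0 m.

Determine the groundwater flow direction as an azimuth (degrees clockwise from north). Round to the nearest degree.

280°

Taking P-1 as reference: P-2−P-1 = (180, 65, +1.8); P-3−P-1 = (-65, 115, -0.9).
Determinant of the coordinate differences = 180·115 − (-65)·65 = 24925.
∂h/∂x = [(+1.8)·115 − (-0.9)·65] / 24925 = +0.01065
∂h/∂y = [180·(-0.9) − (-65)·(+1.8)] / 24925 = -0.001805
Flow direction (−∇h) has components (-0.01065 E, +0.001805 N).
Azimuth = atan2(E, N) = atan2(-0.01065, +0.001805) = 279.6° ≈ 280°.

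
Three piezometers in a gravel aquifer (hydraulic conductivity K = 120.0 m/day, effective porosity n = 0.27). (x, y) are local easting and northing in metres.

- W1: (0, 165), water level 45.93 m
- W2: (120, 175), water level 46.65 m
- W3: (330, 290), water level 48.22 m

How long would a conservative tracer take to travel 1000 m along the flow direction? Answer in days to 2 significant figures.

With h = a·x + b·y + c and W1 as origin, the differences give:
  120·a + 10·b = +0.72
  330·a + 125·b = +2.29
Eliminate b (×125 and ×10, subtract): 11700·a = 67.100 → a = ∂h/∂x = +0.005735
Back-substitute: b = ∂h/∂y = +0.003179.
|∇h| = √(0.005735² + 0.003179²) = 0.006557
Seepage velocity v = K·i/n = 120.0 × 0.006557 / 0.27 = 2.914 m/day.
t = 1000 / 2.914 = 343.2 days.

340 days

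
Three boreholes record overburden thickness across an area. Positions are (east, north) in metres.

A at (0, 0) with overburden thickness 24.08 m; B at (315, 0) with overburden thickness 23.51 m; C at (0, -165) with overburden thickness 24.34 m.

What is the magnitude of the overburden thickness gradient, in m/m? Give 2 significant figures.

0.0024 m/m

∂d/∂x = (23.51 − 24.08) / (315 − 0) = -0.001810
∂d/∂y = (24.34 − 24.08) / (-165 − 0) = -0.001576
|∇f| = √(-0.001810² + -0.001576²) = 0.0024 m/m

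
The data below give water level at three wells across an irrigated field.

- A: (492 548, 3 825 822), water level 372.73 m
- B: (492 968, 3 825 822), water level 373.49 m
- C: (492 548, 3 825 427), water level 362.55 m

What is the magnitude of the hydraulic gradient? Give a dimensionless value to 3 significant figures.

∂h/∂x = (373.49 − 372.73) / (492968 − 492548) = +0.001810
∂h/∂y = (362.55 − 372.73) / (3825427 − 3825822) = +0.02577
|∇h| = √(0.001810² + 0.02577²) = 0.02583

0.0258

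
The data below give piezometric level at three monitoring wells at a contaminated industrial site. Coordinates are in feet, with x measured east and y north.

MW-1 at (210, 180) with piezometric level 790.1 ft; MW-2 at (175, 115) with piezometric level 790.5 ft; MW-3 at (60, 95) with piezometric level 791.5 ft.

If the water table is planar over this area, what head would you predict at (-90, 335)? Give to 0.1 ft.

792.4 ft

Taking MW-1 as reference: MW-2−MW-1 = (-35, -65, +0.4); MW-3−MW-1 = (-150, -85, +1.4).
Determinant of the coordinate differences = (-35)·(-85) − (-150)·(-65) = -6775.
∂h/∂x = [(+0.4)·(-85) − (+1.4)·(-65)] / -6775 = -0.008413
∂h/∂y = [(-35)·(+1.4) − (-150)·(+0.4)] / -6775 = -0.001624
h(-90, 335) = 790.1 + (-0.008413)·(-300) + (-0.001624)·(155) = 790.1 +2.524 -0.252 = 792.372 ft.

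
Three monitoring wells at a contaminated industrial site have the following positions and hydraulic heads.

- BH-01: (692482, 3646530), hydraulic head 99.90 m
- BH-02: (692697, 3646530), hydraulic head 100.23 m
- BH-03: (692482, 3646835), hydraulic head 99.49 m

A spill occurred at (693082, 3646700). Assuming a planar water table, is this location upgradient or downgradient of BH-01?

upgradient

∂h/∂x = (100.23 − 99.90) / (692697 − 692482) = +0.001535
∂h/∂y = (99.49 − 99.90) / (3646835 − 3646530) = -0.001344
Head at (693082, 3646700) = 99.90 + (+0.001535)·(600) + (-0.001344)·(170) = 100.59 m.
That is higher than the 99.90 m at BH-01, so the point is upgradient.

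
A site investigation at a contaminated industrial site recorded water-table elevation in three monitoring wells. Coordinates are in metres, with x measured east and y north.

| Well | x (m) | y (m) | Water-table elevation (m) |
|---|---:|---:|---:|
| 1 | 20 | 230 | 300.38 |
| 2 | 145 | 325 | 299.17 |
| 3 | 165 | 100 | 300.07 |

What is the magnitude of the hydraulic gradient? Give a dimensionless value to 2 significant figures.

0.0077

With h = a·x + b·y + c and 1 as origin, the differences give:
  125·a + 95·b = -1.21
  145·a + (-130)·b = -0.31
Eliminate b (×(-130) and ×95, subtract): -30025·a = 186.750 → a = ∂h/∂x = -0.006220
Back-substitute: b = ∂h/∂y = -0.004553.
|∇h| = √(-0.006220² + -0.004553²) = 0.007708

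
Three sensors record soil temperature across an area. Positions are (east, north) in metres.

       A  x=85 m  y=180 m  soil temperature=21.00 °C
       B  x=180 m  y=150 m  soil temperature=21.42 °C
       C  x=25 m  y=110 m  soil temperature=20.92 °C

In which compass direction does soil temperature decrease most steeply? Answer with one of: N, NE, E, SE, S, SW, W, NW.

With T = a·x + b·y + c and A as origin, the differences give:
  95·a + (-30)·b = +0.42
  (-60)·a + (-70)·b = -0.08
Eliminate b (×(-70) and ×(-30), subtract): -8450·a = -31.800 → a = ∂T/∂x = +0.003763
Back-substitute: b = ∂T/∂y = -0.002083.
Steepest decrease is along −∇f = (-0.003763 E, +0.002083 N) → northwest.

NW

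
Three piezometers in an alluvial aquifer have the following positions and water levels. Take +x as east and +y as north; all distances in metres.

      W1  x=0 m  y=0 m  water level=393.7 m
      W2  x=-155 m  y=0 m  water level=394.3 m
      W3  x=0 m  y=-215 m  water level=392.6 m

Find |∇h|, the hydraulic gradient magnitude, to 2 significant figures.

0.0064

∂h/∂x = (394.3 − 393.7) / (-155 − 0) = -0.003871
∂h/∂y = (392.6 − 393.7) / (-215 − 0) = +0.005116
|∇h| = √(-0.003871² + 0.005116²) = 0.006415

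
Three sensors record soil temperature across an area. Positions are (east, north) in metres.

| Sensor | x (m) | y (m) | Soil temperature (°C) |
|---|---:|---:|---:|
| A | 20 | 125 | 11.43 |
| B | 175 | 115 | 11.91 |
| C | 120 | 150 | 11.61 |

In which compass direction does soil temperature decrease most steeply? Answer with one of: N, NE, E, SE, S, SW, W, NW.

NW

Three-point gradient (reference A): Δ to B = (155, -10, +0.48), Δ to C = (100, 25, +0.18).
∂T/∂x = +0.002831, ∂T/∂y = -0.004123 (det = 4875).
Steepest decrease is along −∇f = (-0.002831 E, +0.004123 N) → northwest.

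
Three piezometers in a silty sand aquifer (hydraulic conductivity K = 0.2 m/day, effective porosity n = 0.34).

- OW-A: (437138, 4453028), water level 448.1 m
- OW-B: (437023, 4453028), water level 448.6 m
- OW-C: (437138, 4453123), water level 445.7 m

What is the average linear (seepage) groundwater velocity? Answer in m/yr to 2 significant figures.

5.5 m/yr

∂h/∂x = (448.6 − 448.1) / (437023 − 437138) = -0.004348
∂h/∂y = (445.7 − 448.1) / (4453123 − 4453028) = -0.02526
|∇h| = √(-0.004348² + -0.02526²) = 0.02563
Seepage velocity v = K·i/n = 0.2 × 0.02563 / 0.34 = 0.01508 m/day = 5.508 m/yr.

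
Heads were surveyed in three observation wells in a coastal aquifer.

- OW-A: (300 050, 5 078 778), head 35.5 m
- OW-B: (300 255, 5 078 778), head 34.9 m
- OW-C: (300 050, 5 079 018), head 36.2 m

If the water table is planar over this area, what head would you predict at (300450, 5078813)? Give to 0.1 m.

34.4 m

∂h/∂x = (34.9 − 35.5) / (300255 − 300050) = -0.002927
∂h/∂y = (36.2 − 35.5) / (5079018 − 5078778) = +0.002917
h(300450, 5078813) = 35.5 + (-0.002927)·(400) + (+0.002917)·(35) = 35.5 -1.171 +0.102 = 34.431 m.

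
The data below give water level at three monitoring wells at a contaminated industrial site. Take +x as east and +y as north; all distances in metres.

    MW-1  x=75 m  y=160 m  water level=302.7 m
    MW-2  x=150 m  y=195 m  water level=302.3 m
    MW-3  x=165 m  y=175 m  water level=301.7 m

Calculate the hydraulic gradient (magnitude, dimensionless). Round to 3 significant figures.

Differences from MW-1: to MW-2 (Δx, Δy, Δh) = (75, 35, -0.4); to MW-3 = (90, 15, -1.0).
Determinant of the coordinate differences = 75·15 − 90·35 = -2025.
∂h/∂x = [(-0.4)·15 − (-1.0)·35] / -2025 = -0.01432
∂h/∂y = [75·(-1.0) − 90·(-0.4)] / -2025 = +0.01926
|∇h| = √(-0.01432² + 0.01926²) = 0.024

0.0240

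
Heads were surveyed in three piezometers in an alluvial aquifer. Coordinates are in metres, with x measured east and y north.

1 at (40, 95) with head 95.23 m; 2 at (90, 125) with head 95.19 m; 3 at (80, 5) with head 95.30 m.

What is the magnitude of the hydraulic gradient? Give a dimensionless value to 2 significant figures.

0.00093

With h = a·x + b·y + c and 1 as origin, the differences give:
  50·a + 30·b = -0.04
  40·a + (-90)·b = +0.07
Eliminate b (×(-90) and ×30, subtract): -5700·a = 1.500 → a = ∂h/∂x = -0.0002632
Back-substitute: b = ∂h/∂y = -0.0008947.
|∇h| = √(-0.0002632² + -0.0008947²) = 0.0009326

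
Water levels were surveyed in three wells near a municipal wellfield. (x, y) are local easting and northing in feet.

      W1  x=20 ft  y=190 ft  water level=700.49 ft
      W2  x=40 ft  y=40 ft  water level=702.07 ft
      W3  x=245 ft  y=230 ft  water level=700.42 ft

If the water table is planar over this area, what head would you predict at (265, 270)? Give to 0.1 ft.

700.0 ft

With h = a·x + b·y + c and W1 as origin, the differences give:
  20·a + (-150)·b = +1.58
  225·a + 40·b = -0.07
Eliminate b (×40 and ×(-150), subtract): 34550·a = 52.700 → a = ∂h/∂x = +0.001525
Back-substitute: b = ∂h/∂y = -0.01033.
h(265, 270) = 700.49 + (+0.001525)·(245) + (-0.01033)·(80) = 700.49 +0.374 -0.826 = 700.037 ft.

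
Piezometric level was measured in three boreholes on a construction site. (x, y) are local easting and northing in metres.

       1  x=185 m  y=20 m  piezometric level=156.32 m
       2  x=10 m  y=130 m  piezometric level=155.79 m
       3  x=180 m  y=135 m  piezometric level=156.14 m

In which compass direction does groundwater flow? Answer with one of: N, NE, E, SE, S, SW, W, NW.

NW

With h = a·x + b·y + c and 1 as origin, the differences give:
  (-175)·a + 110·b = -0.53
  (-5)·a + 115·b = -0.18
Eliminate b (×115 and ×110, subtract): -19575·a = -41.150 → a = ∂h/∂x = +0.002102
Back-substitute: b = ∂h/∂y = -0.001474.
Flow = −∇h = (-0.002102 east, +0.001474 north), which points northwest.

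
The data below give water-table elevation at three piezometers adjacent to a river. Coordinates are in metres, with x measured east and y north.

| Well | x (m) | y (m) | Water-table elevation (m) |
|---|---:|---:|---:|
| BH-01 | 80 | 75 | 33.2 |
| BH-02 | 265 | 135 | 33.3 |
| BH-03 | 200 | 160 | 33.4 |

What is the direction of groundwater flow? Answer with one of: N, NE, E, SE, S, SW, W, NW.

S

Differences from BH-01: to BH-02 (Δx, Δy, Δh) = (185, 60, +0.1); to BH-03 = (120, 85, +0.2).
Determinant of the coordinate differences = 185·85 − 120·60 = 8525.
∂h/∂x = [(+0.1)·85 − (+0.2)·60] / 8525 = -0.0004106
∂h/∂y = [185·(+0.2) − 120·(+0.1)] / 8525 = +0.002933
Flow = −∇h = (+0.0004106 east, -0.002933 north), which points south.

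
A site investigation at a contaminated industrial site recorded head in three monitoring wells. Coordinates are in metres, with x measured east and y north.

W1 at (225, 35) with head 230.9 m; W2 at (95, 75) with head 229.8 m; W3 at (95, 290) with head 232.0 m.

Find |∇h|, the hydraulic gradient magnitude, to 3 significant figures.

0.0155

Taking W1 as reference: W2−W1 = (-130, 40, -1.1); W3−W1 = (-130, 255, +1.1).
Determinant of the coordinate differences = (-130)·255 − (-130)·40 = -27950.
∂h/∂x = [(-1.1)·255 − (+1.1)·40] / -27950 = +0.01161
∂h/∂y = [(-130)·(+1.1) − (-130)·(-1.1)] / -27950 = +0.01023
|∇h| = √(0.01161² + 0.01023²) = 0.01547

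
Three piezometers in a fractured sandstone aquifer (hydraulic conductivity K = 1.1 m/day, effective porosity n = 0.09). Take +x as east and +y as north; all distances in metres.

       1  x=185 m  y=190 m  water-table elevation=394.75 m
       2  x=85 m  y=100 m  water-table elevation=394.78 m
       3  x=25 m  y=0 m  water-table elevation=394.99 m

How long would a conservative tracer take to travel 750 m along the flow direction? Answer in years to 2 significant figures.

Differences from 1: to 2 (Δx, Δy, Δh) = (-100, -90, +0.03); to 3 = (-160, -190, +0.24).
Determinant of the coordinate differences = (-100)·(-190) − (-160)·(-90) = 4600.
∂h/∂x = [(+0.03)·(-190) − (+0.24)·(-90)] / 4600 = +0.003457
∂h/∂y = [(-100)·(+0.24) − (-160)·(+0.03)] / 4600 = -0.004174
|∇h| = √(0.003457² + -0.004174²) = 0.00542
Seepage velocity v = K·i/n = 1.1 × 0.00542 / 0.09 = 0.06624 m/day.
t = 750 / 0.06624 = 1.132e+04 days = 31 years.

31 years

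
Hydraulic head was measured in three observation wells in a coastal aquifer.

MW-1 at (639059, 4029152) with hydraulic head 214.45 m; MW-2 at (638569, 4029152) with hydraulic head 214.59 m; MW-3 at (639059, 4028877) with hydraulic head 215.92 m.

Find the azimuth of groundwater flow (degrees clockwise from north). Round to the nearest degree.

∂h/∂x = (214.59 − 214.45) / (638569 − 639059) = -0.0002857
∂h/∂y = (215.92 − 214.45) / (4028877 − 4029152) = -0.005345
Flow direction (−∇h) has components (+0.0002857 E, +0.005345 N).
Azimuth = atan2(E, N) = atan2(+0.0002857, +0.005345) = 3.1° ≈ 003°.

003°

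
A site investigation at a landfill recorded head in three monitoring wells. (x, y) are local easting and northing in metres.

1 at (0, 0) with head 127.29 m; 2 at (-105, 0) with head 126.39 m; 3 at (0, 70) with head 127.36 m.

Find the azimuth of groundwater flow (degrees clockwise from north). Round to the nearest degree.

∂h/∂x = (126.39 − 127.29) / (-105 − 0) = +0.008571
∂h/∂y = (127.36 − 127.29) / (70 − 0) = +0.0010000
Flow direction (−∇h) has components (-0.008571 E, -0.0010000 N).
Azimuth = atan2(E, N) = atan2(-0.008571, -0.0010000) = 263.3° ≈ 263°.

263°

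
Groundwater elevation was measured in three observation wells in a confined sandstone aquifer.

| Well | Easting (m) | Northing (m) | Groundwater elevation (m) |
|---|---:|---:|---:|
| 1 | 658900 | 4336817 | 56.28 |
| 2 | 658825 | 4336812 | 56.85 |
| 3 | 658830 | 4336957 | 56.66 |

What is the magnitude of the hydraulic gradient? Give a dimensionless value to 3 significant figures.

0.00760

With h = a·x + b·y + c and 1 as origin, the differences give:
  (-75)·a + (-5)·b = +0.57
  (-70)·a + 140·b = +0.38
Eliminate b (×140 and ×(-5), subtract): -10850·a = 81.700 → a = ∂h/∂x = -0.007530
Back-substitute: b = ∂h/∂y = -0.001051.
|∇h| = √(-0.007530² + -0.001051²) = 0.007603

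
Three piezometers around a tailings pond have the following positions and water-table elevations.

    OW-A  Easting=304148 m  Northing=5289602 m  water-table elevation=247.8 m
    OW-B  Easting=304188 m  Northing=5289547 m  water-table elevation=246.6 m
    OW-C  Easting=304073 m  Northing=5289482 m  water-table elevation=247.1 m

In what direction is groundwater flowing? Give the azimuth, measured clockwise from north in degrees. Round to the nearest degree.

138°

Differences from OW-A: to OW-B (Δx, Δy, Δh) = (40, -55, -1.2); to OW-C = (-75, -120, -0.7).
Solve a·Δx + b·Δy = Δh: det = 40·(-120) − (-75)·(-55) = -8925.
∂h/∂x = [(-1.2)·(-120) − (-0.7)·(-55)] / -8925 = -0.01182
∂h/∂y = [40·(-0.7) − (-75)·(-1.2)] / -8925 = +0.01322
Flow direction (−∇h) has components (+0.01182 E, -0.01322 N).
Azimuth = atan2(E, N) = atan2(+0.01182, -0.01322) = 138.2° ≈ 138°.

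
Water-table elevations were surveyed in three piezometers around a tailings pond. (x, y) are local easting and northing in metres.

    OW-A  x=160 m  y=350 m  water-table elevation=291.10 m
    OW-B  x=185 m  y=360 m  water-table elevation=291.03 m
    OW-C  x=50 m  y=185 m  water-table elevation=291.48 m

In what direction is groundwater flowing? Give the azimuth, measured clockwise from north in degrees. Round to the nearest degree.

With h = a·x + b·y + c and OW-A as origin, the differences give:
  25·a + 10·b = -0.07
  (-110)·a + (-165)·b = +0.38
Eliminate b (×(-165) and ×10, subtract): -3025·a = 7.750 → a = ∂h/∂x = -0.002562
Back-substitute: b = ∂h/∂y = -0.0005950.
Flow direction (−∇h) has components (+0.002562 E, +0.0005950 N).
Azimuth = atan2(E, N) = atan2(+0.002562, +0.0005950) = 76.9° ≈ 077°.

077°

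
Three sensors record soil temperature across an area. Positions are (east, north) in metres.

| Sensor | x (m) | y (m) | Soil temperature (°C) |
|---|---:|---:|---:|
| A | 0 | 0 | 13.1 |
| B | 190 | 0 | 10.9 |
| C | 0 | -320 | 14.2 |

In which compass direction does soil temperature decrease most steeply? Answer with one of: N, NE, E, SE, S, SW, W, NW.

E

∂T/∂x = (10.9 − 13.1) / (190 − 0) = -0.01158
∂T/∂y = (14.2 − 13.1) / (-320 − 0) = -0.003437
Steepest decrease is along −∇f = (+0.01158 E, +0.003437 N) → east.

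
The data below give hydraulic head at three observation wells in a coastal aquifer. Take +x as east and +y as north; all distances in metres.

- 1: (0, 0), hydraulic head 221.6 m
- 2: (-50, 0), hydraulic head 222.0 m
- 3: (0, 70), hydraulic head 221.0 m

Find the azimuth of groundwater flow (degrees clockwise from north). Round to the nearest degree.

∂h/∂x = (222.0 − 221.6) / (-50 − 0) = -0.008000
∂h/∂y = (221.0 − 221.6) / (70 − 0) = -0.008571
Flow direction (−∇h) has components (+0.008000 E, +0.008571 N).
Azimuth = atan2(E, N) = atan2(+0.008000, +0.008571) = 43.0° ≈ 043°.

043°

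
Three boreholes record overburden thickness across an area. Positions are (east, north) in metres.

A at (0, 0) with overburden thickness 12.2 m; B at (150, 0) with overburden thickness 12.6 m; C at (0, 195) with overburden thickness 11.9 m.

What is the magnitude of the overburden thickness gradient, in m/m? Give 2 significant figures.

∂d/∂x = (12.6 − 12.2) / (150 − 0) = +0.002667
∂d/∂y = (11.9 − 12.2) / (195 − 0) = -0.001538
|∇f| = √(0.002667² + -0.001538²) = 0.003079 m/m

0.0031 m/m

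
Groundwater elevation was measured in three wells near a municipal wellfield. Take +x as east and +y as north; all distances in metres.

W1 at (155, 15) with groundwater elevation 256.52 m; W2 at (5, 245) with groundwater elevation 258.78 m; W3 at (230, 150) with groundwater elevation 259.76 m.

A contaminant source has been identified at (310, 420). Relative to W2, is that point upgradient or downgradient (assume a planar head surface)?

Differences from W1: to W2 (Δx, Δy, Δh) = (-150, 230, +2.26); to W3 = (75, 135, +3.24).
Solve a·Δx + b·Δy = Δh: det = (-150)·135 − 75·230 = -37500.
∂h/∂x = [(+2.26)·135 − (+3.24)·230] / -37500 = +0.01174
∂h/∂y = [(-150)·(+3.24) − 75·(+2.26)] / -37500 = +0.01748
Head at (310, 420) = 256.52 + (+0.01174)·(155) + (+0.01748)·(405) = 265.42 m.
That is higher than the 258.78 m at W2, so the point is upgradient.

upgradient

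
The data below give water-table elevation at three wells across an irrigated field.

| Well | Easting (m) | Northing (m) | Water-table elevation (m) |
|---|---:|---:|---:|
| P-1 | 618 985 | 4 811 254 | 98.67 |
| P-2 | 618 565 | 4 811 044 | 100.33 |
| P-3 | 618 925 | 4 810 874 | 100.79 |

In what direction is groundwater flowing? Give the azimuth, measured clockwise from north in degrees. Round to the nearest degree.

013°

With h = a·x + b·y + c and P-1 as origin, the differences give:
  (-420)·a + (-210)·b = +1.66
  (-60)·a + (-380)·b = +2.12
Eliminate b (×(-380) and ×(-210), subtract): 147000·a = -185.600 → a = ∂h/∂x = -0.001263
Back-substitute: b = ∂h/∂y = -0.005380.
Flow direction (−∇h) has components (+0.001263 E, +0.005380 N).
Azimuth = atan2(E, N) = atan2(+0.001263, +0.005380) = 13.2° ≈ 013°.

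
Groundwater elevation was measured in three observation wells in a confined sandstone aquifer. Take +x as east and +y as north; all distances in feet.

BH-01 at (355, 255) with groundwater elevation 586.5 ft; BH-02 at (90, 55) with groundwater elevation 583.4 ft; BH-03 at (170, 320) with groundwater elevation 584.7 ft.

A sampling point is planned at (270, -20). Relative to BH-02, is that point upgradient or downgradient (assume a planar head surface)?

upgradient

With h = a·x + b·y + c and BH-01 as origin, the differences give:
  (-265)·a + (-200)·b = -3.1
  (-185)·a + 65·b = -1.8
Eliminate b (×65 and ×(-200), subtract): -54225·a = -561.50 → a = ∂h/∂x = +0.01036
Back-substitute: b = ∂h/∂y = +0.001780.
Head at (270, -20) = 586.5 + (+0.01036)·(-85) + (+0.001780)·(-275) = 585.13 ft.
That is higher than the 583.4 ft at BH-02, so the point is upgradient.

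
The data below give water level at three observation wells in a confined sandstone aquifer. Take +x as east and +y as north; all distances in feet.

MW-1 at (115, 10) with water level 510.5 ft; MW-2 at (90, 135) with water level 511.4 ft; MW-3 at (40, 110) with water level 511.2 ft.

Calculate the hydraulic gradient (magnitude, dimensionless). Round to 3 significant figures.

0.00728

With h = a·x + b·y + c and MW-1 as origin, the differences give:
  (-25)·a + 125·b = +0.9
  (-75)·a + 100·b = +0.7
Eliminate b (×100 and ×125, subtract): 6875·a = 2.50 → a = ∂h/∂x = +0.0003636
Back-substitute: b = ∂h/∂y = +0.007273.
|∇h| = √(0.0003636² + 0.007273²) = 0.007282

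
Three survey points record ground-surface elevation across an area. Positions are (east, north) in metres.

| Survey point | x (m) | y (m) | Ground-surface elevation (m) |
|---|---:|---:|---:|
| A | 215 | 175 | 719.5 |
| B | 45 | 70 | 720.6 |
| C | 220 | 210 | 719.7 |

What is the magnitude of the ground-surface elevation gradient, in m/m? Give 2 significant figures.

0.013 m/m

Differences from A: to B (Δx, Δy, Δh) = (-170, -105, +1.1); to C = (5, 35, +0.2).
Determinant of the coordinate differences = (-170)·35 − 5·(-105) = -5425.
∂z/∂x = [(+1.1)·35 − (+0.2)·(-105)] / -5425 = -0.01097
∂z/∂y = [(-170)·(+0.2) − 5·(+1.1)] / -5425 = +0.007281
|∇f| = √(-0.01097² + 0.007281²) = 0.01317 m/m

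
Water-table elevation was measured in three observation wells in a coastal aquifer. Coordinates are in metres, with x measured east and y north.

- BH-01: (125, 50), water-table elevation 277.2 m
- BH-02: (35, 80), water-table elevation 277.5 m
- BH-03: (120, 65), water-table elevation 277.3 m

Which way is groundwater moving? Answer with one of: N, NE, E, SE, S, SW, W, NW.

S

Taking BH-01 as reference: BH-02−BH-01 = (-90, 30, +0.3); BH-03−BH-01 = (-5, 15, +0.1).
Determinant of the coordinate differences = (-90)·15 − (-5)·30 = -1200.
∂h/∂x = [(+0.3)·15 − (+0.1)·30] / -1200 = -0.001250
∂h/∂y = [(-90)·(+0.1) − (-5)·(+0.3)] / -1200 = +0.006250
Flow = −∇h = (+0.001250 east, -0.006250 north), which points south.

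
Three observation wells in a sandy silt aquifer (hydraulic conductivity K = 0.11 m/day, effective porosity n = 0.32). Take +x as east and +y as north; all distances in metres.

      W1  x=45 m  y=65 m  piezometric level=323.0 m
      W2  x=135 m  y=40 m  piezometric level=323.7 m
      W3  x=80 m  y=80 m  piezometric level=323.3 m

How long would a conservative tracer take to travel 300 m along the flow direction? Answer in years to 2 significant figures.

290 years

With h = a·x + b·y + c and W1 as origin, the differences give:
  90·a + (-25)·b = +0.7
  35·a + 15·b = +0.3
Eliminate b (×15 and ×(-25), subtract): 2225·a = 18.00 → a = ∂h/∂x = +0.008090
Back-substitute: b = ∂h/∂y = +0.001124.
|∇h| = √(0.008090² + 0.001124²) = 0.008168
Seepage velocity v = K·i/n = 0.11 × 0.008168 / 0.32 = 0.002808 m/day.
t = 300 / 0.002808 = 1.068e+05 days = 292 years.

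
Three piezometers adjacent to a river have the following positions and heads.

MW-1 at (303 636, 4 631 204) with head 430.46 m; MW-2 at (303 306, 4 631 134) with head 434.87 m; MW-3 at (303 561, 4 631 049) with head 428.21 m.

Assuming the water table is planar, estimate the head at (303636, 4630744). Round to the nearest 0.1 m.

With h = a·x + b·y + c and MW-1 as origin, the differences give:
  (-330)·a + (-70)·b = +4.41
  (-75)·a + (-155)·b = -2.25
Eliminate b (×(-155) and ×(-70), subtract): 45900·a = -841.050 → a = ∂h/∂x = -0.01832
Back-substitute: b = ∂h/∂y = +0.02338.
h(303636, 4630744) = 430.46 + (-0.01832)·(0) + (+0.02338)·(-460) = 430.46 -0.000 -10.756 = 419.704 m.

419.7 m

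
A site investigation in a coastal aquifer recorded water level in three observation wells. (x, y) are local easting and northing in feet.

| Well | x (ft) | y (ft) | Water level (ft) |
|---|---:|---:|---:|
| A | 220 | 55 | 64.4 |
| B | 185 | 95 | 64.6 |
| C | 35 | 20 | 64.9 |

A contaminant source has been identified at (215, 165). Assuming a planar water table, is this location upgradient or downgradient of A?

upgradient

Differences from A: to B (Δx, Δy, Δh) = (-35, 40, +0.2); to C = (-185, -35, +0.5).
Determinant of the coordinate differences = (-35)·(-35) − (-185)·40 = 8625.
∂h/∂x = [(+0.2)·(-35) − (+0.5)·40] / 8625 = -0.003130
∂h/∂y = [(-35)·(+0.5) − (-185)·(+0.2)] / 8625 = +0.002261
Head at (215, 165) = 64.4 + (-0.003130)·(-5) + (+0.002261)·(110) = 64.66 ft.
That is higher than the 64.4 ft at A, so the point is upgradient.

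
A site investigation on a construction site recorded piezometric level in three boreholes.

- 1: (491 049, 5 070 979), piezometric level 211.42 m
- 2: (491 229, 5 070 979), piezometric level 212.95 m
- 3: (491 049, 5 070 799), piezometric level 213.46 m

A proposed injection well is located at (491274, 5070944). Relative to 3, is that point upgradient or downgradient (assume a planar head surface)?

upgradient

∂h/∂x = (212.95 − 211.42) / (491229 − 491049) = +0.008500
∂h/∂y = (213.46 − 211.42) / (5070799 − 5070979) = -0.01133
Head at (491274, 5070944) = 211.42 + (+0.008500)·(225) + (-0.01133)·(-35) = 213.73 m.
That is higher than the 213.46 m at 3, so the point is upgradient.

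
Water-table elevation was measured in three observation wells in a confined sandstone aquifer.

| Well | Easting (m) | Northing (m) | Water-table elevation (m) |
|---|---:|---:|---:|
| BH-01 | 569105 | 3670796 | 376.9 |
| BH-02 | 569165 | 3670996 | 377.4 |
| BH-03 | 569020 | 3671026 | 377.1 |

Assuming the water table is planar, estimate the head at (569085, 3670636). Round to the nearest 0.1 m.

With h = a·x + b·y + c and BH-01 as origin, the differences give:
  60·a + 200·b = +0.5
  (-85)·a + 230·b = +0.2
Eliminate b (×230 and ×200, subtract): 30800·a = 75.00 → a = ∂h/∂x = +0.002435
Back-substitute: b = ∂h/∂y = +0.001769.
h(569085, 3670636) = 376.9 + (+0.002435)·(-20) + (+0.001769)·(-160) = 376.9 -0.049 -0.283 = 376.568 m.

376.6 m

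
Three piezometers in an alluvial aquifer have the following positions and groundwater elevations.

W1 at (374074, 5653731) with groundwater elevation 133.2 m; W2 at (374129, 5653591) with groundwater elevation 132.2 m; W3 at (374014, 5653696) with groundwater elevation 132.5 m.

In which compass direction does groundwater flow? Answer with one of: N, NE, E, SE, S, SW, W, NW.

SW

With h = a·x + b·y + c and W1 as origin, the differences give:
  55·a + (-140)·b = -1.0
  (-60)·a + (-35)·b = -0.7
Eliminate b (×(-35) and ×(-140), subtract): -10325·a = -63.00 → a = ∂h/∂x = +0.006102
Back-substitute: b = ∂h/∂y = +0.009540.
Flow = −∇h = (-0.006102 east, -0.009540 north), which points southwest.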